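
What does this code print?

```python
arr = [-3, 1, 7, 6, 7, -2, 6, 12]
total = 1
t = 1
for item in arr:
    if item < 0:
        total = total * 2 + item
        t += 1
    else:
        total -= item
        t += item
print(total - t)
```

-106

item=-3: <0, total = 1*2+(-3) = -1; t=2
item=1: not <0, total = (-1)-1 = -2; t=3
item=7: not <0, total = (-2)-7 = -9; t=10
item=6: not <0, total = (-9)-6 = -15; t=16
item=7: not <0, total = (-15)-7 = -22; t=23
item=-2: <0, total = (-22)*2+(-2) = -46; t=24
item=6: not <0, total = (-46)-6 = -52; t=30
item=12: not <0, total = (-52)-12 = -64; t=42
total-t = (-64)-42 = -106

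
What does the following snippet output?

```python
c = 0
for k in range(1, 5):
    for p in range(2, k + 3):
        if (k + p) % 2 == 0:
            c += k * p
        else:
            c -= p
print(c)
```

k=1,p=2: odd sum, c = 0-2 = -2
k=1,p=3: even sum, c = (-2)+3 = 1
k=2,p=2: even sum, c = 1+4 = 5
k=2,p=3: odd sum, c = 5-3 = 2
k=2,p=4: even sum, c = 2+8 = 10
k=3,p=2: odd sum, c = 10-2 = 8
k=3,p=3: even sum, c = 8+9 = 17
k=3,p=4: odd sum, c = 17-4 = 13
k=3,p=5: even sum, c = 13+15 = 28
k=4,p=2: even sum, c = 28+8 = 36
k=4,p=3: odd sum, c = 36-3 = 33
k=4,p=4: even sum, c = 33+16 = 49
k=4,p=5: odd sum, c = 49-5 = 44
k=4,p=6: even sum, c = 44+24 = 68

68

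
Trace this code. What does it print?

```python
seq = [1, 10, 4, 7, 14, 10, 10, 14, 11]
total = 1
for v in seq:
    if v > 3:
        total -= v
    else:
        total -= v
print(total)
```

-80

v=1: not >3, total = 1-1 = 0
v=10: >3, total = 0-10 = -10
v=4: >3, total = (-10)-4 = -14
v=7: >3, total = (-14)-7 = -21
v=14: >3, total = (-21)-14 = -35
v=10: >3, total = (-35)-10 = -45
v=10: >3, total = (-45)-10 = -55
v=14: >3, total = (-55)-14 = -69
v=11: >3, total = (-69)-11 = -80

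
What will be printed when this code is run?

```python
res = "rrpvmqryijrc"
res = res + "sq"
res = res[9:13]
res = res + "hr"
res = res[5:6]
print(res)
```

+ 'sq' → 'rrpvmqryijrcsq'
slice [9:13] → 'jrcs'
+ 'hr' → 'jrcshr'
slice [5:6] → 'r'

r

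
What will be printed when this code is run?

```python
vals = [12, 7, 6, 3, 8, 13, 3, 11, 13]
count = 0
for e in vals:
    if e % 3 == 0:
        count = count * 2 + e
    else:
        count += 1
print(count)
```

143

e=12: %3==0, count = 0*2+12 = 12
e=7: not %3==0, count = 12+1 = 13
e=6: %3==0, count = 13*2+6 = 32
e=3: %3==0, count = 32*2+3 = 67
e=8: not %3==0, count = 67+1 = 68
e=13: not %3==0, count = 68+1 = 69
e=3: %3==0, count = 69*2+3 = 141
e=11: not %3==0, count = 141+1 = 142
e=13: not %3==0, count = 142+1 = 143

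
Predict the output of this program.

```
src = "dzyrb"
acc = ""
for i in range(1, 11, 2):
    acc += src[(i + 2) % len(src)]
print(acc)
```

rdybz

i=1: add src[3]='r' → 'r'
i=3: add src[0]='d' → 'rd'
i=5: add src[2]='y' → 'rdy'
i=7: add src[4]='b' → 'rdyb'
i=9: add src[1]='z' → 'rdybz'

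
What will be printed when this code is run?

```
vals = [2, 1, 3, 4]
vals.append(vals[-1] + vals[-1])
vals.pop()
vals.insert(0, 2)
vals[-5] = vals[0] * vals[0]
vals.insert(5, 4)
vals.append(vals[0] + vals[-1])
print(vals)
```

[4, 2, 1, 3, 4, 4, 8]

append vals[-1]+vals[-1] = 4+4 = 8 → [2, 1, 3, 4, 8]
pop() removes 8 → [2, 1, 3, 4]
insert 2 at 0 → [2, 2, 1, 3, 4]
vals[-5] = vals[0]*vals[0] = 2*2 = 4 → [4, 2, 1, 3, 4]
insert 4 at 5 → [4, 2, 1, 3, 4, 4]
append vals[0]+vals[-1] = 4+4 = 8 → [4, 2, 1, 3, 4, 4, 8]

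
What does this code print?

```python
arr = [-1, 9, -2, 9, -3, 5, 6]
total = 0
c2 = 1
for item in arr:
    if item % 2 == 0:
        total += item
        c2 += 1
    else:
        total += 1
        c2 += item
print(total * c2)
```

item=-1: not even, total = 0+1 = 1; c2=0
item=9: not even, total = 1+1 = 2; c2=9
item=-2: even, total = 2+(-2) = 0; c2=10
item=9: not even, total = 0+1 = 1; c2=19
item=-3: not even, total = 1+1 = 2; c2=16
item=5: not even, total = 2+1 = 3; c2=21
item=6: even, total = 3+6 = 9; c2=22
total*c2 = 9*22 = 198

198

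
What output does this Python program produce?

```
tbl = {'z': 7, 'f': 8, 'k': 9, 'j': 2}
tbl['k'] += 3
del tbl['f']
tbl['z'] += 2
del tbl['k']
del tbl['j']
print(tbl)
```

tbl['k'] = 9+3 = 12 → {'z': 7, 'f': 8, 'k': 12, 'j': 2}
del 'f' → {'z': 7, 'k': 12, 'j': 2}
tbl['z'] = 7+2 = 9 → {'z': 9, 'k': 12, 'j': 2}
del 'k' → {'z': 9, 'j': 2}
del 'j' → {'z': 9}

{'z': 9}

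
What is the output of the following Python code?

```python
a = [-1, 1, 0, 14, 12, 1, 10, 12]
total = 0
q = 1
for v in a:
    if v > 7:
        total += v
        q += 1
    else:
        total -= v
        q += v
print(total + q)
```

v=-1: not >7, total = 0-(-1) = 1; q=0
v=1: not >7, total = 1-1 = 0; q=1
v=0: not >7, total = 0-0 = 0; q=1
v=14: >7, total = 0+14 = 14; q=2
v=12: >7, total = 14+12 = 26; q=3
v=1: not >7, total = 26-1 = 25; q=4
v=10: >7, total = 25+10 = 35; q=5
v=12: >7, total = 35+12 = 47; q=6
total+q = 47+6 = 53

53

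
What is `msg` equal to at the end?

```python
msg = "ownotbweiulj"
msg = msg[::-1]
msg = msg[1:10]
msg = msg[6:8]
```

reverse → 'jluiewbtonwo'
slice [1:10] → 'luiewbton'
slice [6:8] → 'to'

'to'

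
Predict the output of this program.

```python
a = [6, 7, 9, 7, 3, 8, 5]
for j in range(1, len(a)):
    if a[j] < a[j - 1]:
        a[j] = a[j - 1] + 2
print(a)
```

[6, 7, 9, 11, 13, 15, 17]

j=1: 7>=6, unchanged → [6, 7, 9, 7, 3, 8, 5]
j=2: 9>=7, unchanged → [6, 7, 9, 7, 3, 8, 5]
j=3: 7<9, a[3] = 9+2 = 11 → [6, 7, 9, 11, 3, 8, 5]
j=4: 3<11, a[4] = 11+2 = 13 → [6, 7, 9, 11, 13, 8, 5]
j=5: 8<13, a[5] = 13+2 = 15 → [6, 7, 9, 11, 13, 15, 5]
j=6: 5<15, a[6] = 15+2 = 17 → [6, 7, 9, 11, 13, 15, 17]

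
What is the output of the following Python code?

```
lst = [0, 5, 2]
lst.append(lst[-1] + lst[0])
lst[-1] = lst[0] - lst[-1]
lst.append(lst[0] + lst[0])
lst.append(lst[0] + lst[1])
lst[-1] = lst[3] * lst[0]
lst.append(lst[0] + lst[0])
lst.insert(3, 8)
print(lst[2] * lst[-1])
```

append lst[-1]+lst[0] = 2+0 = 2 → [0, 5, 2, 2]
lst[-1] = lst[0]-lst[-1] = 0-2 = -2 → [0, 5, 2, -2]
append lst[0]+lst[0] = 0+0 = 0 → [0, 5, 2, -2, 0]
append lst[0]+lst[1] = 0+5 = 5 → [0, 5, 2, -2, 0, 5]
lst[-1] = lst[3]*lst[0] = (-2)*0 = 0 → [0, 5, 2, -2, 0, 0]
append lst[0]+lst[0] = 0+0 = 0 → [0, 5, 2, -2, 0, 0, 0]
insert 8 at 3 → [0, 5, 2, 8, -2, 0, 0, 0]
lst[2]*lst[-1] = 2*0 = 0

0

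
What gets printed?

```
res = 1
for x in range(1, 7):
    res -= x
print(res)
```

x=1: res = 1-1 = 0
x=2: res = 0-2 = -2
x=3: res = (-2)-3 = -5
x=4: res = (-5)-4 = -9
x=5: res = (-9)-5 = -14
x=6: res = (-14)-6 = -20

-20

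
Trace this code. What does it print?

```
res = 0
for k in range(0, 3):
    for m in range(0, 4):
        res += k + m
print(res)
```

30

k=0,m=0: res = 0+0 = 0
k=0,m=1: res = 0+1 = 1
k=0,m=2: res = 1+2 = 3
k=0,m=3: res = 3+3 = 6
k=1,m=0: res = 6+1 = 7
k=1,m=1: res = 7+2 = 9
k=1,m=2: res = 9+3 = 12
k=1,m=3: res = 12+4 = 16
k=2,m=0: res = 16+2 = 18
k=2,m=1: res = 18+3 = 21
k=2,m=2: res = 21+4 = 25
k=2,m=3: res = 25+5 = 30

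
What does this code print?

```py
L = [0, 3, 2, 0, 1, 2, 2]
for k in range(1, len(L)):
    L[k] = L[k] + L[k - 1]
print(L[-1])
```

k=1: L[1] = 3+0 = 3 → [0, 3, 2, 0, 1, 2, 2]
k=2: L[2] = 2+3 = 5 → [0, 3, 5, 0, 1, 2, 2]
k=3: L[3] = 0+5 = 5 → [0, 3, 5, 5, 1, 2, 2]
k=4: L[4] = 1+5 = 6 → [0, 3, 5, 5, 6, 2, 2]
k=5: L[5] = 2+6 = 8 → [0, 3, 5, 5, 6, 8, 2]
k=6: L[6] = 2+8 = 10 → [0, 3, 5, 5, 6, 8, 10]

10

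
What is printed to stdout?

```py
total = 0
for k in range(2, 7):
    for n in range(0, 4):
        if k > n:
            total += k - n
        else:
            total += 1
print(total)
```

54

k=2,n=0: 2>0, total = 0+2 = 2
k=2,n=1: 2>1, total = 2+1 = 3
k=2,n=2: not 2>2, total = 3+1 = 4
k=2,n=3: not 2>3, total = 4+1 = 5
k=3,n=0: 3>0, total = 5+3 = 8
k=3,n=1: 3>1, total = 8+2 = 10
k=3,n=2: 3>2, total = 10+1 = 11
k=3,n=3: not 3>3, total = 11+1 = 12
k=4,n=0: 4>0, total = 12+4 = 16
k=4,n=1: 4>1, total = 16+3 = 19
k=4,n=2: 4>2, total = 19+2 = 21
k=4,n=3: 4>3, total = 21+1 = 22
k=5,n=0: 5>0, total = 22+5 = 27
k=5,n=1: 5>1, total = 27+4 = 31
k=5,n=2: 5>2, total = 31+3 = 34
k=5,n=3: 5>3, total = 34+2 = 36
k=6,n=0: 6>0, total = 36+6 = 42
k=6,n=1: 6>1, total = 42+5 = 47
k=6,n=2: 6>2, total = 47+4 = 51
k=6,n=3: 6>3, total = 51+3 = 54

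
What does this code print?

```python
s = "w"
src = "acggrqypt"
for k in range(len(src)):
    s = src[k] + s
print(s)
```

k=0: prepend 'a' → 'aw'
k=1: prepend 'c' → 'caw'
k=2: prepend 'g' → 'gcaw'
k=3: prepend 'g' → 'ggcaw'
k=4: prepend 'r' → 'rggcaw'
k=5: prepend 'q' → 'qrggcaw'
k=6: prepend 'y' → 'yqrggcaw'
k=7: prepend 'p' → 'pyqrggcaw'
k=8: prepend 't' → 'tpyqrggcaw'

tpyqrggcaw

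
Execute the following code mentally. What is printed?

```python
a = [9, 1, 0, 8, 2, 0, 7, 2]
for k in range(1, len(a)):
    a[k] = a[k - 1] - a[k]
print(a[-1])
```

k=1: a[1] = 9-1 = 8 → [9, 8, 0, 8, 2, 0, 7, 2]
k=2: a[2] = 8-0 = 8 → [9, 8, 8, 8, 2, 0, 7, 2]
k=3: a[3] = 8-8 = 0 → [9, 8, 8, 0, 2, 0, 7, 2]
k=4: a[4] = 0-2 = -2 → [9, 8, 8, 0, -2, 0, 7, 2]
k=5: a[5] = (-2)-0 = -2 → [9, 8, 8, 0, -2, -2, 7, 2]
k=6: a[6] = (-2)-7 = -9 → [9, 8, 8, 0, -2, -2, -9, 2]
k=7: a[7] = (-9)-2 = -11 → [9, 8, 8, 0, -2, -2, -9, -11]

-11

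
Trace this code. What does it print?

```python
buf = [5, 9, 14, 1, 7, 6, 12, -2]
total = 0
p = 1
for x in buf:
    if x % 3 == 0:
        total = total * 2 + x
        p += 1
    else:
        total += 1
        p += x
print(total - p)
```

52

x=5: not %3==0, total = 0+1 = 1; p=6
x=9: %3==0, total = 1*2+9 = 11; p=7
x=14: not %3==0, total = 11+1 = 12; p=21
x=1: not %3==0, total = 12+1 = 13; p=22
x=7: not %3==0, total = 13+1 = 14; p=29
x=6: %3==0, total = 14*2+6 = 34; p=30
x=12: %3==0, total = 34*2+12 = 80; p=31
x=-2: not %3==0, total = 80+1 = 81; p=29
total-p = 81-29 = 52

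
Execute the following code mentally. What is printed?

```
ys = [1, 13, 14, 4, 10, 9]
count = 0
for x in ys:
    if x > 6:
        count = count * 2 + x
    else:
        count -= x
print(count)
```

x=1: not >6, count = 0-1 = -1
x=13: >6, count = (-1)*2+13 = 11
x=14: >6, count = 11*2+14 = 36
x=4: not >6, count = 36-4 = 32
x=10: >6, count = 32*2+10 = 74
x=9: >6, count = 74*2+9 = 157

157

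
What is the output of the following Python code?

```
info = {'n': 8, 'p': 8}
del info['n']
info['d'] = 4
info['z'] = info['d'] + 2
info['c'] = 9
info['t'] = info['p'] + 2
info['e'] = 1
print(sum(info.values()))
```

del 'n' → {'p': 8}
info['d'] = 4 → {'p': 8, 'd': 4}
info['z'] = info['d']+2 = 6 → {'p': 8, 'd': 4, 'z': 6}
info['c'] = 9 → {'p': 8, 'd': 4, 'z': 6, 'c': 9}
info['t'] = info['p']+2 = 10 → {'p': 8, 'd': 4, 'z': 6, 'c': 9, 't': 10}
info['e'] = 1 → {'p': 8, 'd': 4, 'z': 6, 'c': 9, 't': 10, 'e': 1}
sum of values = 38

38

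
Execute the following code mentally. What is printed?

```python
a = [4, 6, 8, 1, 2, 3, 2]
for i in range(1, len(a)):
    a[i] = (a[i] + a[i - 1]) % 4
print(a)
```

i=1: a[1] = (6+4)%4 = 2 → [4, 2, 8, 1, 2, 3, 2]
i=2: a[2] = (8+2)%4 = 2 → [4, 2, 2, 1, 2, 3, 2]
i=3: a[3] = (1+2)%4 = 3 → [4, 2, 2, 3, 2, 3, 2]
i=4: a[4] = (2+3)%4 = 1 → [4, 2, 2, 3, 1, 3, 2]
i=5: a[5] = (3+1)%4 = 0 → [4, 2, 2, 3, 1, 0, 2]
i=6: a[6] = (2+0)%4 = 2 → [4, 2, 2, 3, 1, 0, 2]

[4, 2, 2, 3, 1, 0, 2]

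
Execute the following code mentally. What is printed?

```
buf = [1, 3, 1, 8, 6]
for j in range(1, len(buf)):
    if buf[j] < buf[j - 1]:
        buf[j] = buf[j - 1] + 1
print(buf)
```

j=1: 3>=1, unchanged → [1, 3, 1, 8, 6]
j=2: 1<3, buf[2] = 3+1 = 4 → [1, 3, 4, 8, 6]
j=3: 8>=4, unchanged → [1, 3, 4, 8, 6]
j=4: 6<8, buf[4] = 8+1 = 9 → [1, 3, 4, 8, 9]

[1, 3, 4, 8, 9]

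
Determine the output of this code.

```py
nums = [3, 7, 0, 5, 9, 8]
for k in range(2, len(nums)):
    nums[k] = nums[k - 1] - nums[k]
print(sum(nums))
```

-3

k=2: nums[2] = 7-0 = 7 → [3, 7, 7, 5, 9, 8]
k=3: nums[3] = 7-5 = 2 → [3, 7, 7, 2, 9, 8]
k=4: nums[4] = 2-9 = -7 → [3, 7, 7, 2, -7, 8]
k=5: nums[5] = (-7)-8 = -15 → [3, 7, 7, 2, -7, -15]
sum = -3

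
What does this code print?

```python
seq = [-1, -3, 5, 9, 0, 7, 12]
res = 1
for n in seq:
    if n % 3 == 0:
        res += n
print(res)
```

n=-1: not %3==0
n=-3: %3==0, res = 1+(-3) = -2
n=5: not %3==0
n=9: %3==0, res = (-2)+9 = 7
n=0: %3==0, res = 7+0 = 7
n=7: not %3==0
n=12: %3==0, res = 7+12 = 19

19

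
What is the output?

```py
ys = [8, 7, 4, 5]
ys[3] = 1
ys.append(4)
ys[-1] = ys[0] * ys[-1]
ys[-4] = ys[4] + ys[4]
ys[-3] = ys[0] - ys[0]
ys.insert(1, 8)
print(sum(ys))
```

ys[3] = 1 → [8, 7, 4, 1]
append 4 → [8, 7, 4, 1, 4]
ys[-1] = ys[0]*ys[-1] = 8*4 = 32 → [8, 7, 4, 1, 32]
ys[-4] = ys[4]+ys[4] = 32+32 = 64 → [8, 64, 4, 1, 32]
ys[-3] = ys[0]-ys[0] = 8-8 = 0 → [8, 64, 0, 1, 32]
insert 8 at 1 → [8, 8, 64, 0, 1, 32]
sum = 113

113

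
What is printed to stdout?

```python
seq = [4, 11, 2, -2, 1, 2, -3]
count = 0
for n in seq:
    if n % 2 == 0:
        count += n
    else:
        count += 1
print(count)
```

n=4: even, count = 0+4 = 4
n=11: not even, count = 4+1 = 5
n=2: even, count = 5+2 = 7
n=-2: even, count = 7+(-2) = 5
n=1: not even, count = 5+1 = 6
n=2: even, count = 6+2 = 8
n=-3: not even, count = 8+1 = 9

9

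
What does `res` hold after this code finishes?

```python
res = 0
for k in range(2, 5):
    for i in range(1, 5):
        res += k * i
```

90

k=2,i=1: res = 0+2 = 2
k=2,i=2: res = 2+4 = 6
k=2,i=3: res = 6+6 = 12
k=2,i=4: res = 12+8 = 20
k=3,i=1: res = 20+3 = 23
k=3,i=2: res = 23+6 = 29
k=3,i=3: res = 29+9 = 38
k=3,i=4: res = 38+12 = 50
k=4,i=1: res = 50+4 = 54
k=4,i=2: res = 54+8 = 62
k=4,i=3: res = 62+12 = 74
k=4,i=4: res = 74+16 = 90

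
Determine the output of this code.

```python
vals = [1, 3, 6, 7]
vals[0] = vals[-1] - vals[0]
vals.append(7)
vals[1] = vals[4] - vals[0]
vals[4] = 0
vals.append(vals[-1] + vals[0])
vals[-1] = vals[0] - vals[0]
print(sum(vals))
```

vals[0] = vals[-1]-vals[0] = 7-1 = 6 → [6, 3, 6, 7]
append 7 → [6, 3, 6, 7, 7]
vals[1] = vals[4]-vals[0] = 7-6 = 1 → [6, 1, 6, 7, 7]
vals[4] = 0 → [6, 1, 6, 7, 0]
append vals[-1]+vals[0] = 0+6 = 6 → [6, 1, 6, 7, 0, 6]
vals[-1] = vals[0]-vals[0] = 6-6 = 0 → [6, 1, 6, 7, 0, 0]
sum = 20

20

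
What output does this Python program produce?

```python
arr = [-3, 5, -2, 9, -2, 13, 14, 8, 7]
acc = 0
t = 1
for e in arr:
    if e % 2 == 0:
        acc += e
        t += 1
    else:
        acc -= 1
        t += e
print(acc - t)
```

-23

e=-3: not even, acc = 0-1 = -1; t=-2
e=5: not even, acc = (-1)-1 = -2; t=3
e=-2: even, acc = (-2)+(-2) = -4; t=4
e=9: not even, acc = (-4)-1 = -5; t=13
e=-2: even, acc = (-5)+(-2) = -7; t=14
e=13: not even, acc = (-7)-1 = -8; t=27
e=14: even, acc = (-8)+14 = 6; t=28
e=8: even, acc = 6+8 = 14; t=29
e=7: not even, acc = 14-1 = 13; t=36
acc-t = 13-36 = -23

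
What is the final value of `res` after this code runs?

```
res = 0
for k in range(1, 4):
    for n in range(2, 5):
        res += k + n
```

k=1,n=2: res = 0+3 = 3
k=1,n=3: res = 3+4 = 7
k=1,n=4: res = 7+5 = 12
k=2,n=2: res = 12+4 = 16
k=2,n=3: res = 16+5 = 21
k=2,n=4: res = 21+6 = 27
k=3,n=2: res = 27+5 = 32
k=3,n=3: res = 32+6 = 38
k=3,n=4: res = 38+7 = 45

45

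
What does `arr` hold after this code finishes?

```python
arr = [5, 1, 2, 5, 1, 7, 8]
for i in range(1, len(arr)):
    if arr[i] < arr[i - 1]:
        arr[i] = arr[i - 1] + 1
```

i=1: 1<5, arr[1] = 5+1 = 6 → [5, 6, 2, 5, 1, 7, 8]
i=2: 2<6, arr[2] = 6+1 = 7 → [5, 6, 7, 5, 1, 7, 8]
i=3: 5<7, arr[3] = 7+1 = 8 → [5, 6, 7, 8, 1, 7, 8]
i=4: 1<8, arr[4] = 8+1 = 9 → [5, 6, 7, 8, 9, 7, 8]
i=5: 7<9, arr[5] = 9+1 = 10 → [5, 6, 7, 8, 9, 10, 8]
i=6: 8<10, arr[6] = 10+1 = 11 → [5, 6, 7, 8, 9, 10, 11]

[5, 6, 7, 8, 9, 10, 11]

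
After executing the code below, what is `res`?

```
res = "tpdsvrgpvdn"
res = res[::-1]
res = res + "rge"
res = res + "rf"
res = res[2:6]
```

'vpgr'

reverse → 'ndvpgrvsdpt'
+ 'rge' → 'ndvpgrvsdptrge'
+ 'rf' → 'ndvpgrvsdptrgerf'
slice [2:6] → 'vpgr'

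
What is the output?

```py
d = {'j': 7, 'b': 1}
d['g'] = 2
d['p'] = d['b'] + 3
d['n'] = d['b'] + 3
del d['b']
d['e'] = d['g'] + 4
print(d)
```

{'j': 7, 'g': 2, 'p': 4, 'n': 4, 'e': 6}

d['g'] = 2 → {'j': 7, 'b': 1, 'g': 2}
d['p'] = d['b']+3 = 4 → {'j': 7, 'b': 1, 'g': 2, 'p': 4}
d['n'] = d['b']+3 = 4 → {'j': 7, 'b': 1, 'g': 2, 'p': 4, 'n': 4}
del 'b' → {'j': 7, 'g': 2, 'p': 4, 'n': 4}
d['e'] = d['g']+4 = 6 → {'j': 7, 'g': 2, 'p': 4, 'n': 4, 'e': 6}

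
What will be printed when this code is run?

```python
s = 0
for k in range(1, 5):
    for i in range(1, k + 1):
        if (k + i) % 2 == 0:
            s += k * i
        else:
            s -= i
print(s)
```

34

k=1,i=1: even sum, s = 0+1 = 1
k=2,i=1: odd sum, s = 1-1 = 0
k=2,i=2: even sum, s = 0+4 = 4
k=3,i=1: even sum, s = 4+3 = 7
k=3,i=2: odd sum, s = 7-2 = 5
k=3,i=3: even sum, s = 5+9 = 14
k=4,i=1: odd sum, s = 14-1 = 13
k=4,i=2: even sum, s = 13+8 = 21
k=4,i=3: odd sum, s = 21-3 = 18
k=4,i=4: even sum, s = 18+16 = 34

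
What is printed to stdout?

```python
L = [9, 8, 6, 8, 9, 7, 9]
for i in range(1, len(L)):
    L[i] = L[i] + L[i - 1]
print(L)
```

i=1: L[1] = 8+9 = 17 → [9, 17, 6, 8, 9, 7, 9]
i=2: L[2] = 6+17 = 23 → [9, 17, 23, 8, 9, 7, 9]
i=3: L[3] = 8+23 = 31 → [9, 17, 23, 31, 9, 7, 9]
i=4: L[4] = 9+31 = 40 → [9, 17, 23, 31, 40, 7, 9]
i=5: L[5] = 7+40 = 47 → [9, 17, 23, 31, 40, 47, 9]
i=6: L[6] = 9+47 = 56 → [9, 17, 23, 31, 40, 47, 56]

[9, 17, 23, 31, 40, 47, 56]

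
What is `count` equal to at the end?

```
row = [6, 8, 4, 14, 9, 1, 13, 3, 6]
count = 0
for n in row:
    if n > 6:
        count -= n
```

n=6: not >6
n=8: >6, count = 0-8 = -8
n=4: not >6
n=14: >6, count = (-8)-14 = -22
n=9: >6, count = (-22)-9 = -31
n=1: not >6
n=13: >6, count = (-31)-13 = -44
n=3: not >6
n=6: not >6

-44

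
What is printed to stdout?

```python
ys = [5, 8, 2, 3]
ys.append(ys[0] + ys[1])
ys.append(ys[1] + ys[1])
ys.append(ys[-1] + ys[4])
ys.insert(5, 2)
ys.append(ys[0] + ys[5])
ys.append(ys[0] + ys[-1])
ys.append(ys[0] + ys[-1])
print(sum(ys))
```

append ys[0]+ys[1] = 5+8 = 13 → [5, 8, 2, 3, 13]
append ys[1]+ys[1] = 8+8 = 16 → [5, 8, 2, 3, 13, 16]
append ys[-1]+ys[4] = 16+13 = 29 → [5, 8, 2, 3, 13, 16, 29]
insert 2 at 5 → [5, 8, 2, 3, 13, 2, 16, 29]
append ys[0]+ys[5] = 5+2 = 7 → [5, 8, 2, 3, 13, 2, 16, 29, 7]
append ys[0]+ys[-1] = 5+7 = 12 → [5, 8, 2, 3, 13, 2, 16, 29, 7, 12]
append ys[0]+ys[-1] = 5+12 = 17 → [5, 8, 2, 3, 13, 2, 16, 29, 7, 12, 17]
sum = 114

114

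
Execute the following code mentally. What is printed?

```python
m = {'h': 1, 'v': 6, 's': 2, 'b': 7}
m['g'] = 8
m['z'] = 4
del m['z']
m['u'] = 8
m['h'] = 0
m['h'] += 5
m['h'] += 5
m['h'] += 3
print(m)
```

m['g'] = 8 → {'h': 1, 'v': 6, 's': 2, 'b': 7, 'g': 8}
m['z'] = 4 → {'h': 1, 'v': 6, 's': 2, 'b': 7, 'g': 8, 'z': 4}
del 'z' → {'h': 1, 'v': 6, 's': 2, 'b': 7, 'g': 8}
m['u'] = 8 → {'h': 1, 'v': 6, 's': 2, 'b': 7, 'g': 8, 'u': 8}
m['h'] = 0 → {'h': 0, 'v': 6, 's': 2, 'b': 7, 'g': 8, 'u': 8}
m['h'] = 0+5 = 5 → {'h': 5, 'v': 6, 's': 2, 'b': 7, 'g': 8, 'u': 8}
m['h'] = 5+5 = 10 → {'h': 10, 'v': 6, 's': 2, 'b': 7, 'g': 8, 'u': 8}
m['h'] = 10+3 = 13 → {'h': 13, 'v': 6, 's': 2, 'b': 7, 'g': 8, 'u': 8}

{'h': 13, 'v': 6, 's': 2, 'b': 7, 'g': 8, 'u': 8}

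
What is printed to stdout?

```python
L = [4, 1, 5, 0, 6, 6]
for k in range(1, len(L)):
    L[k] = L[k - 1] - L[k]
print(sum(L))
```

k=1: L[1] = 4-1 = 3 → [4, 3, 5, 0, 6, 6]
k=2: L[2] = 3-5 = -2 → [4, 3, -2, 0, 6, 6]
k=3: L[3] = (-2)-0 = -2 → [4, 3, -2, -2, 6, 6]
k=4: L[4] = (-2)-6 = -8 → [4, 3, -2, -2, -8, 6]
k=5: L[5] = (-8)-6 = -14 → [4, 3, -2, -2, -8, -14]
sum = -19

-19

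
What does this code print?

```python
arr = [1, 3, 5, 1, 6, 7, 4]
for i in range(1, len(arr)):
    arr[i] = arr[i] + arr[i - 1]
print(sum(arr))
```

90

i=1: arr[1] = 3+1 = 4 → [1, 4, 5, 1, 6, 7, 4]
i=2: arr[2] = 5+4 = 9 → [1, 4, 9, 1, 6, 7, 4]
i=3: arr[3] = 1+9 = 10 → [1, 4, 9, 10, 6, 7, 4]
i=4: arr[4] = 6+10 = 16 → [1, 4, 9, 10, 16, 7, 4]
i=5: arr[5] = 7+16 = 23 → [1, 4, 9, 10, 16, 23, 4]
i=6: arr[6] = 4+23 = 27 → [1, 4, 9, 10, 16, 23, 27]
sum = 90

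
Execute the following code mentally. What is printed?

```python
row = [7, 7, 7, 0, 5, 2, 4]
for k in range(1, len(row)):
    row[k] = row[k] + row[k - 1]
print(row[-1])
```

k=1: row[1] = 7+7 = 14 → [7, 14, 7, 0, 5, 2, 4]
k=2: row[2] = 7+14 = 21 → [7, 14, 21, 0, 5, 2, 4]
k=3: row[3] = 0+21 = 21 → [7, 14, 21, 21, 5, 2, 4]
k=4: row[4] = 5+21 = 26 → [7, 14, 21, 21, 26, 2, 4]
k=5: row[5] = 2+26 = 28 → [7, 14, 21, 21, 26, 28, 4]
k=6: row[6] = 4+28 = 32 → [7, 14, 21, 21, 26, 28, 32]

32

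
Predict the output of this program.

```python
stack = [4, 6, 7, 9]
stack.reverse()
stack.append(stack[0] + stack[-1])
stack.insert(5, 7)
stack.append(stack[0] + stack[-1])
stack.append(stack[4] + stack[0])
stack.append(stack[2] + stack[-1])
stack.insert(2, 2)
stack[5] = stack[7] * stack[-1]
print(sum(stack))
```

reverse → [9, 7, 6, 4]
append stack[0]+stack[-1] = 9+4 = 13 → [9, 7, 6, 4, 13]
insert 7 at 5 → [9, 7, 6, 4, 13, 7]
append stack[0]+stack[-1] = 9+7 = 16 → [9, 7, 6, 4, 13, 7, 16]
append stack[4]+stack[0] = 13+9 = 22 → [9, 7, 6, 4, 13, 7, 16, 22]
append stack[2]+stack[-1] = 6+22 = 28 → [9, 7, 6, 4, 13, 7, 16, 22, 28]
insert 2 at 2 → [9, 7, 2, 6, 4, 13, 7, 16, 22, 28]
stack[5] = stack[7]*stack[-1] = 16*28 = 448 → [9, 7, 2, 6, 4, 448, 7, 16, 22, 28]
sum = 549

549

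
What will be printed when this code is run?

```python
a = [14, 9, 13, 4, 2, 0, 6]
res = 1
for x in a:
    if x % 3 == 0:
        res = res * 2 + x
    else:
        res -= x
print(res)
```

-138

x=14: not %3==0, res = 1-14 = -13
x=9: %3==0, res = (-13)*2+9 = -17
x=13: not %3==0, res = (-17)-13 = -30
x=4: not %3==0, res = (-30)-4 = -34
x=2: not %3==0, res = (-34)-2 = -36
x=0: %3==0, res = (-36)*2+0 = -72
x=6: %3==0, res = (-72)*2+6 = -138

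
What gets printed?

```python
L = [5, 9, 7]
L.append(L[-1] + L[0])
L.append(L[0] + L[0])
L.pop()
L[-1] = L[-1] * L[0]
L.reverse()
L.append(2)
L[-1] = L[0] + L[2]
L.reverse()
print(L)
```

append L[-1]+L[0] = 7+5 = 12 → [5, 9, 7, 12]
append L[0]+L[0] = 5+5 = 10 → [5, 9, 7, 12, 10]
pop() removes 10 → [5, 9, 7, 12]
L[-1] = L[-1]*L[0] = 12*5 = 60 → [5, 9, 7, 60]
reverse → [60, 7, 9, 5]
append 2 → [60, 7, 9, 5, 2]
L[-1] = L[0]+L[2] = 60+9 = 69 → [60, 7, 9, 5, 69]
reverse → [69, 5, 9, 7, 60]

[69, 5, 9, 7, 60]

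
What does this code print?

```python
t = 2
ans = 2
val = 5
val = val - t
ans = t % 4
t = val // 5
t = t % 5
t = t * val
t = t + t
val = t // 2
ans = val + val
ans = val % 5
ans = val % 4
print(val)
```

0

val = 5-2 = 3
ans = 2%4 = 2
t = 3//5 = 0
t = 0%5 = 0
t = 0*3 = 0
t = 0+0 = 0
val = 0//2 = 0
ans = 0+0 = 0
ans = 0%5 = 0
ans = 0%4 = 0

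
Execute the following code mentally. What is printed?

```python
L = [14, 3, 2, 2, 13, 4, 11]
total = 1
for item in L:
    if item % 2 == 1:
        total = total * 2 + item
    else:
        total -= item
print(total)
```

-79

item=14: not odd, total = 1-14 = -13
item=3: odd, total = (-13)*2+3 = -23
item=2: not odd, total = (-23)-2 = -25
item=2: not odd, total = (-25)-2 = -27
item=13: odd, total = (-27)*2+13 = -41
item=4: not odd, total = (-41)-4 = -45
item=11: odd, total = (-45)*2+11 = -79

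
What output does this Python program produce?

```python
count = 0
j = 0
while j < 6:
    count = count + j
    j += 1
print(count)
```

15

j=0: count = 0+0 = 0
j=1: count = 0+1 = 1
j=2: count = 1+2 = 3
j=3: count = 3+3 = 6
j=4: count = 6+4 = 10
j=5: count = 10+5 = 15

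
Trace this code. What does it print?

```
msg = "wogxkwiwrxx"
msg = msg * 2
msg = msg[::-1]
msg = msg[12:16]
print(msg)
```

xrwi

repeat ×2 → 'wogxkwiwrxxwogxkwiwrxx'
reverse → 'xxrwiwkxgowxxrwiwkxgow'
slice [12:16] → 'xrwi'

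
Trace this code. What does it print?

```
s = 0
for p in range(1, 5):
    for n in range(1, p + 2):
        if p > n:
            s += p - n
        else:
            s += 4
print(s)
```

42

p=1,n=1: not 1>1, s = 0+4 = 4
p=1,n=2: not 1>2, s = 4+4 = 8
p=2,n=1: 2>1, s = 8+1 = 9
p=2,n=2: not 2>2, s = 9+4 = 13
p=2,n=3: not 2>3, s = 13+4 = 17
p=3,n=1: 3>1, s = 17+2 = 19
p=3,n=2: 3>2, s = 19+1 = 20
p=3,n=3: not 3>3, s = 20+4 = 24
p=3,n=4: not 3>4, s = 24+4 = 28
p=4,n=1: 4>1, s = 28+3 = 31
p=4,n=2: 4>2, s = 31+2 = 33
p=4,n=3: 4>3, s = 33+1 = 34
p=4,n=4: not 4>4, s = 34+4 = 38
p=4,n=5: not 4>5, s = 38+4 = 42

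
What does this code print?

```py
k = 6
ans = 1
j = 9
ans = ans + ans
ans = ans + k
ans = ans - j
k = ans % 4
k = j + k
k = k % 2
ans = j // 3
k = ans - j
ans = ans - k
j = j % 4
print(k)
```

-6

ans = 1+1 = 2
ans = 2+6 = 8
ans = 8-9 = -1
k = (-1)%4 = 3
k = 9+3 = 12
k = 12%2 = 0
ans = 9//3 = 3
k = 3-9 = -6
ans = 3-(-6) = 9
j = 9%4 = 1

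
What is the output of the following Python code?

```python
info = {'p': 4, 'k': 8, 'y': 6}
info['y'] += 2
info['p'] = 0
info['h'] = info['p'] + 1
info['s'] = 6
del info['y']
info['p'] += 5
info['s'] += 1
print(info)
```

{'p': 5, 'k': 8, 'h': 1, 's': 7}

info['y'] = 6+2 = 8 → {'p': 4, 'k': 8, 'y': 8}
info['p'] = 0 → {'p': 0, 'k': 8, 'y': 8}
info['h'] = info['p']+1 = 1 → {'p': 0, 'k': 8, 'y': 8, 'h': 1}
info['s'] = 6 → {'p': 0, 'k': 8, 'y': 8, 'h': 1, 's': 6}
del 'y' → {'p': 0, 'k': 8, 'h': 1, 's': 6}
info['p'] = 0+5 = 5 → {'p': 5, 'k': 8, 'h': 1, 's': 6}
info['s'] = 6+1 = 7 → {'p': 5, 'k': 8, 'h': 1, 's': 7}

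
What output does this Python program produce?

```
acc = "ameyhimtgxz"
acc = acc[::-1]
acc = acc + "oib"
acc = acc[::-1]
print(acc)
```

bioameyhimtgxz

reverse → 'zxgtmihyema'
+ 'oib' → 'zxgtmihyemaoib'
reverse → 'bioameyhimtgxz'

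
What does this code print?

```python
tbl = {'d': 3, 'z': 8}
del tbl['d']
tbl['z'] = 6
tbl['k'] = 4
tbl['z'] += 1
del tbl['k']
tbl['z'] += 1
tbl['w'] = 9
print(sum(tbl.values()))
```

del 'd' → {'z': 8}
tbl['z'] = 6 → {'z': 6}
tbl['k'] = 4 → {'z': 6, 'k': 4}
tbl['z'] = 6+1 = 7 → {'z': 7, 'k': 4}
del 'k' → {'z': 7}
tbl['z'] = 7+1 = 8 → {'z': 8}
tbl['w'] = 9 → {'z': 8, 'w': 9}
sum of values = 17

17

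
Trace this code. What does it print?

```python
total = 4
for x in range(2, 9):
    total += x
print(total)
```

x=2: total = 4+2 = 6
x=3: total = 6+3 = 9
x=4: total = 9+4 = 13
x=5: total = 13+5 = 18
x=6: total = 18+6 = 24
x=7: total = 24+7 = 31
x=8: total = 31+8 = 39

39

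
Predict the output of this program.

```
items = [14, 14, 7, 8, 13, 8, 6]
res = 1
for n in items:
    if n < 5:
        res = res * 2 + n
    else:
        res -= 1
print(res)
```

-6

n=14: not <5, res = 1-1 = 0
n=14: not <5, res = 0-1 = -1
n=7: not <5, res = (-1)-1 = -2
n=8: not <5, res = (-2)-1 = -3
n=13: not <5, res = (-3)-1 = -4
n=8: not <5, res = (-4)-1 = -5
n=6: not <5, res = (-5)-1 = -6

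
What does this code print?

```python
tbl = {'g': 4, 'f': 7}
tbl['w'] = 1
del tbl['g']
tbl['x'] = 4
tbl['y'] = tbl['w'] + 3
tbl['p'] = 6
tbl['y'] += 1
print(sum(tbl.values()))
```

23

tbl['w'] = 1 → {'g': 4, 'f': 7, 'w': 1}
del 'g' → {'f': 7, 'w': 1}
tbl['x'] = 4 → {'f': 7, 'w': 1, 'x': 4}
tbl['y'] = tbl['w']+3 = 4 → {'f': 7, 'w': 1, 'x': 4, 'y': 4}
tbl['p'] = 6 → {'f': 7, 'w': 1, 'x': 4, 'y': 4, 'p': 6}
tbl['y'] = 4+1 = 5 → {'f': 7, 'w': 1, 'x': 4, 'y': 5, 'p': 6}
sum of values = 23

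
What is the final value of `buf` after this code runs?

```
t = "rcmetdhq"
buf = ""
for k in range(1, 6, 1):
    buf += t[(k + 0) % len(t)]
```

k=1: add t[1]='c' → 'c'
k=2: add t[2]='m' → 'cm'
k=3: add t[3]='e' → 'cme'
k=4: add t[4]='t' → 'cmet'
k=5: add t[5]='d' → 'cmetd'

'cmetd'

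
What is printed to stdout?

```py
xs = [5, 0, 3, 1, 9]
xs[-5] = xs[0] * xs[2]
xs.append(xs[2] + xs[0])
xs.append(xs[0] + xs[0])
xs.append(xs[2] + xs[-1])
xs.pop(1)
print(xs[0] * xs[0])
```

225

xs[-5] = xs[0]*xs[2] = 5*3 = 15 → [15, 0, 3, 1, 9]
append xs[2]+xs[0] = 3+15 = 18 → [15, 0, 3, 1, 9, 18]
append xs[0]+xs[0] = 15+15 = 30 → [15, 0, 3, 1, 9, 18, 30]
append xs[2]+xs[-1] = 3+30 = 33 → [15, 0, 3, 1, 9, 18, 30, 33]
pop(1) removes 0 → [15, 3, 1, 9, 18, 30, 33]
xs[0]*xs[0] = 15*15 = 225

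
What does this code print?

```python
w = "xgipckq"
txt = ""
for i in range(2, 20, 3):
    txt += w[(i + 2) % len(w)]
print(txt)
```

cxpqik

i=2: add w[4]='c' → 'c'
i=5: add w[0]='x' → 'cx'
i=8: add w[3]='p' → 'cxp'
i=11: add w[6]='q' → 'cxpq'
i=14: add w[2]='i' → 'cxpqi'
i=17: add w[5]='k' → 'cxpqik'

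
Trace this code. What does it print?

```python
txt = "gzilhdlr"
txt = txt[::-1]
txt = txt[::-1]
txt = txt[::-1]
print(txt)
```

rldhlizg

reverse → 'rldhlizg'
reverse → 'gzilhdlr'
reverse → 'rldhlizg'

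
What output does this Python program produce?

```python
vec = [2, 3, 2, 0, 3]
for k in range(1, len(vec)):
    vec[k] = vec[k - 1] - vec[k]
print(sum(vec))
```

k=1: vec[1] = 2-3 = -1 → [2, -1, 2, 0, 3]
k=2: vec[2] = (-1)-2 = -3 → [2, -1, -3, 0, 3]
k=3: vec[3] = (-3)-0 = -3 → [2, -1, -3, -3, 3]
k=4: vec[4] = (-3)-3 = -6 → [2, -1, -3, -3, -6]
sum = -11

-11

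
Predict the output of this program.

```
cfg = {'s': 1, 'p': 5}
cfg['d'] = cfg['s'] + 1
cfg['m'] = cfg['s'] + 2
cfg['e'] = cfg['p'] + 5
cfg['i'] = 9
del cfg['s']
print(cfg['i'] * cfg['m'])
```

27

cfg['d'] = cfg['s']+1 = 2 → {'s': 1, 'p': 5, 'd': 2}
cfg['m'] = cfg['s']+2 = 3 → {'s': 1, 'p': 5, 'd': 2, 'm': 3}
cfg['e'] = cfg['p']+5 = 10 → {'s': 1, 'p': 5, 'd': 2, 'm': 3, 'e': 10}
cfg['i'] = 9 → {'s': 1, 'p': 5, 'd': 2, 'm': 3, 'e': 10, 'i': 9}
del 's' → {'p': 5, 'd': 2, 'm': 3, 'e': 10, 'i': 9}
cfg['i']*cfg['m'] = 9*3 = 27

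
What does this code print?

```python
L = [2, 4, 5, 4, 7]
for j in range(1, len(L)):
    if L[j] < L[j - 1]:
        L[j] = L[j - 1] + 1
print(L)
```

[2, 4, 5, 6, 7]

j=1: 4>=2, unchanged → [2, 4, 5, 4, 7]
j=2: 5>=4, unchanged → [2, 4, 5, 4, 7]
j=3: 4<5, L[3] = 5+1 = 6 → [2, 4, 5, 6, 7]
j=4: 7>=6, unchanged → [2, 4, 5, 6, 7]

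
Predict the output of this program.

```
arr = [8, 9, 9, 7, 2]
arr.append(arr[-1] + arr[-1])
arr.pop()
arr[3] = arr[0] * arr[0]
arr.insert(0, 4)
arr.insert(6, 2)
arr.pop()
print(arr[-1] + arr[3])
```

11

append arr[-1]+arr[-1] = 2+2 = 4 → [8, 9, 9, 7, 2, 4]
pop() removes 4 → [8, 9, 9, 7, 2]
arr[3] = arr[0]*arr[0] = 8*8 = 64 → [8, 9, 9, 64, 2]
insert 4 at 0 → [4, 8, 9, 9, 64, 2]
insert 2 at 6 → [4, 8, 9, 9, 64, 2, 2]
pop() removes 2 → [4, 8, 9, 9, 64, 2]
arr[-1]+arr[3] = 2+9 = 11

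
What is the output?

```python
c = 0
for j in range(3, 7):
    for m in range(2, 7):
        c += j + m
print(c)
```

j=3,m=2: c = 0+5 = 5
j=3,m=3: c = 5+6 = 11
j=3,m=4: c = 11+7 = 18
j=3,m=5: c = 18+8 = 26
j=3,m=6: c = 26+9 = 35
j=4,m=2: c = 35+6 = 41
j=4,m=3: c = 41+7 = 48
j=4,m=4: c = 48+8 = 56
j=4,m=5: c = 56+9 = 65
j=4,m=6: c = 65+10 = 75
j=5,m=2: c = 75+7 = 82
j=5,m=3: c = 82+8 = 90
j=5,m=4: c = 90+9 = 99
j=5,m=5: c = 99+10 = 109
j=5,m=6: c = 109+11 = 120
j=6,m=2: c = 120+8 = 128
j=6,m=3: c = 128+9 = 137
j=6,m=4: c = 137+10 = 147
j=6,m=5: c = 147+11 = 158
j=6,m=6: c = 158+12 = 170

170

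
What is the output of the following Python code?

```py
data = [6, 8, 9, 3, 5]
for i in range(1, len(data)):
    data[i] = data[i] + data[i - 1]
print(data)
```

i=1: data[1] = 8+6 = 14 → [6, 14, 9, 3, 5]
i=2: data[2] = 9+14 = 23 → [6, 14, 23, 3, 5]
i=3: data[3] = 3+23 = 26 → [6, 14, 23, 26, 5]
i=4: data[4] = 5+26 = 31 → [6, 14, 23, 26, 31]

[6, 14, 23, 26, 31]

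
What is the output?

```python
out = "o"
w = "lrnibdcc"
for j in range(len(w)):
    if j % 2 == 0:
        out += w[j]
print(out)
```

j=0: add 'l' → 'ol'
j=1: skip
j=2: add 'n' → 'oln'
j=3: skip
j=4: add 'b' → 'olnb'
j=5: skip
j=6: add 'c' → 'olnbc'
j=7: skip

olnbc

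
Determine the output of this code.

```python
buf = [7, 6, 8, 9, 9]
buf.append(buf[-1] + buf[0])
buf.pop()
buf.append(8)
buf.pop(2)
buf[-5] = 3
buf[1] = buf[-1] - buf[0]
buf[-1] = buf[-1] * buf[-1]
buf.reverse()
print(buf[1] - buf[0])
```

append buf[-1]+buf[0] = 9+7 = 16 → [7, 6, 8, 9, 9, 16]
pop() removes 16 → [7, 6, 8, 9, 9]
append 8 → [7, 6, 8, 9, 9, 8]
pop(2) removes 8 → [7, 6, 9, 9, 8]
buf[-5] = 3 → [3, 6, 9, 9, 8]
buf[1] = buf[-1]-buf[0] = 8-3 = 5 → [3, 5, 9, 9, 8]
buf[-1] = buf[-1]*buf[-1] = 8*8 = 64 → [3, 5, 9, 9, 64]
reverse → [64, 9, 9, 5, 3]
buf[1]-buf[0] = 9-64 = -55

-55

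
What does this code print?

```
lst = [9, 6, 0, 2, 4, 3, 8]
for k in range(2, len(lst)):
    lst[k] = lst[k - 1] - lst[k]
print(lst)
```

[9, 6, 6, 4, 0, -3, -11]

k=2: lst[2] = 6-0 = 6 → [9, 6, 6, 2, 4, 3, 8]
k=3: lst[3] = 6-2 = 4 → [9, 6, 6, 4, 4, 3, 8]
k=4: lst[4] = 4-4 = 0 → [9, 6, 6, 4, 0, 3, 8]
k=5: lst[5] = 0-3 = -3 → [9, 6, 6, 4, 0, -3, 8]
k=6: lst[6] = (-3)-8 = -11 → [9, 6, 6, 4, 0, -3, -11]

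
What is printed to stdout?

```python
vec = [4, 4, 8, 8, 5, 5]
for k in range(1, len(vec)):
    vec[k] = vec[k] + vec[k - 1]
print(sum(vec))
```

115

k=1: vec[1] = 4+4 = 8 → [4, 8, 8, 8, 5, 5]
k=2: vec[2] = 8+8 = 16 → [4, 8, 16, 8, 5, 5]
k=3: vec[3] = 8+16 = 24 → [4, 8, 16, 24, 5, 5]
k=4: vec[4] = 5+24 = 29 → [4, 8, 16, 24, 29, 5]
k=5: vec[5] = 5+29 = 34 → [4, 8, 16, 24, 29, 34]
sum = 115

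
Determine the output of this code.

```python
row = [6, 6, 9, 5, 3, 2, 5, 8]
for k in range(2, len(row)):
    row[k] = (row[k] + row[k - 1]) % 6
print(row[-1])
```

k=2: row[2] = (9+6)%6 = 3 → [6, 6, 3, 5, 3, 2, 5, 8]
k=3: row[3] = (5+3)%6 = 2 → [6, 6, 3, 2, 3, 2, 5, 8]
k=4: row[4] = (3+2)%6 = 5 → [6, 6, 3, 2, 5, 2, 5, 8]
k=5: row[5] = (2+5)%6 = 1 → [6, 6, 3, 2, 5, 1, 5, 8]
k=6: row[6] = (5+1)%6 = 0 → [6, 6, 3, 2, 5, 1, 0, 8]
k=7: row[7] = (8+0)%6 = 2 → [6, 6, 3, 2, 5, 1, 0, 2]

2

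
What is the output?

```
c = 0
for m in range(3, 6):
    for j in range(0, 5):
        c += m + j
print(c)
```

m=3,j=0: c = 0+3 = 3
m=3,j=1: c = 3+4 = 7
m=3,j=2: c = 7+5 = 12
m=3,j=3: c = 12+6 = 18
m=3,j=4: c = 18+7 = 25
m=4,j=0: c = 25+4 = 29
m=4,j=1: c = 29+5 = 34
m=4,j=2: c = 34+6 = 40
m=4,j=3: c = 40+7 = 47
m=4,j=4: c = 47+8 = 55
m=5,j=0: c = 55+5 = 60
m=5,j=1: c = 60+6 = 66
m=5,j=2: c = 66+7 = 73
m=5,j=3: c = 73+8 = 81
m=5,j=4: c = 81+9 = 90

90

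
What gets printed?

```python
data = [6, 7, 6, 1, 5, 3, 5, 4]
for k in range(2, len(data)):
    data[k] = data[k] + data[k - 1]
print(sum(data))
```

139

k=2: data[2] = 6+7 = 13 → [6, 7, 13, 1, 5, 3, 5, 4]
k=3: data[3] = 1+13 = 14 → [6, 7, 13, 14, 5, 3, 5, 4]
k=4: data[4] = 5+14 = 19 → [6, 7, 13, 14, 19, 3, 5, 4]
k=5: data[5] = 3+19 = 22 → [6, 7, 13, 14, 19, 22, 5, 4]
k=6: data[6] = 5+22 = 27 → [6, 7, 13, 14, 19, 22, 27, 4]
k=7: data[7] = 4+27 = 31 → [6, 7, 13, 14, 19, 22, 27, 31]
sum = 139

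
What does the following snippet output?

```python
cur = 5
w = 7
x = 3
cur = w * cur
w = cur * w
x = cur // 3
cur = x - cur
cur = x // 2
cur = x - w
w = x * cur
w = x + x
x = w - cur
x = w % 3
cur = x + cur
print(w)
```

22

cur = 7*5 = 35
w = 35*7 = 245
x = 35//3 = 11
cur = 11-35 = -24
cur = 11//2 = 5
cur = 11-245 = -234
w = 11*(-234) = -2574
w = 11+11 = 22
x = 22-(-234) = 256
x = 22%3 = 1
cur = 1+(-234) = -233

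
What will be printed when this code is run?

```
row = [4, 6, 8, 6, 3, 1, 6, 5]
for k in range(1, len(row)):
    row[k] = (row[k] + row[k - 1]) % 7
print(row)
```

k=1: row[1] = (6+4)%7 = 3 → [4, 3, 8, 6, 3, 1, 6, 5]
k=2: row[2] = (8+3)%7 = 4 → [4, 3, 4, 6, 3, 1, 6, 5]
k=3: row[3] = (6+4)%7 = 3 → [4, 3, 4, 3, 3, 1, 6, 5]
k=4: row[4] = (3+3)%7 = 6 → [4, 3, 4, 3, 6, 1, 6, 5]
k=5: row[5] = (1+6)%7 = 0 → [4, 3, 4, 3, 6, 0, 6, 5]
k=6: row[6] = (6+0)%7 = 6 → [4, 3, 4, 3, 6, 0, 6, 5]
k=7: row[7] = (5+6)%7 = 4 → [4, 3, 4, 3, 6, 0, 6, 4]

[4, 3, 4, 3, 6, 0, 6, 4]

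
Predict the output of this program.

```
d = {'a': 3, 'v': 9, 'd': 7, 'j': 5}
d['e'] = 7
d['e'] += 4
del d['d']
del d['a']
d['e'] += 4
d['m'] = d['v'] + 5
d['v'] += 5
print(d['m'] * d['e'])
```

d['e'] = 7 → {'a': 3, 'v': 9, 'd': 7, 'j': 5, 'e': 7}
d['e'] = 7+4 = 11 → {'a': 3, 'v': 9, 'd': 7, 'j': 5, 'e': 11}
del 'd' → {'a': 3, 'v': 9, 'j': 5, 'e': 11}
del 'a' → {'v': 9, 'j': 5, 'e': 11}
d['e'] = 11+4 = 15 → {'v': 9, 'j': 5, 'e': 15}
d['m'] = d['v']+5 = 14 → {'v': 9, 'j': 5, 'e': 15, 'm': 14}
d['v'] = 9+5 = 14 → {'v': 14, 'j': 5, 'e': 15, 'm': 14}
d['m']*d['e'] = 14*15 = 210

210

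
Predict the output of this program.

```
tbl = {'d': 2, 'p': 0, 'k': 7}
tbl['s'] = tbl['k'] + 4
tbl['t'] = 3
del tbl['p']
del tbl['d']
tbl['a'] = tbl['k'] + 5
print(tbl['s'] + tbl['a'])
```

tbl['s'] = tbl['k']+4 = 11 → {'d': 2, 'p': 0, 'k': 7, 's': 11}
tbl['t'] = 3 → {'d': 2, 'p': 0, 'k': 7, 's': 11, 't': 3}
del 'p' → {'d': 2, 'k': 7, 's': 11, 't': 3}
del 'd' → {'k': 7, 's': 11, 't': 3}
tbl['a'] = tbl['k']+5 = 12 → {'k': 7, 's': 11, 't': 3, 'a': 12}
tbl['s']+tbl['a'] = 11+12 = 23

23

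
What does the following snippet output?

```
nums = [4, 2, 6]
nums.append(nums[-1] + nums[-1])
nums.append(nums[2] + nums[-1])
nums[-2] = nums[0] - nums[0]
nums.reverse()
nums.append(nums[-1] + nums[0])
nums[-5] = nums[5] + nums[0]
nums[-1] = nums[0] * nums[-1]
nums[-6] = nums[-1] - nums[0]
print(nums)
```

append nums[-1]+nums[-1] = 6+6 = 12 → [4, 2, 6, 12]
append nums[2]+nums[-1] = 6+12 = 18 → [4, 2, 6, 12, 18]
nums[-2] = nums[0]-nums[0] = 4-4 = 0 → [4, 2, 6, 0, 18]
reverse → [18, 0, 6, 2, 4]
append nums[-1]+nums[0] = 4+18 = 22 → [18, 0, 6, 2, 4, 22]
nums[-5] = nums[5]+nums[0] = 22+18 = 40 → [18, 40, 6, 2, 4, 22]
nums[-1] = nums[0]*nums[-1] = 18*22 = 396 → [18, 40, 6, 2, 4, 396]
nums[-6] = nums[-1]-nums[0] = 396-18 = 378 → [378, 40, 6, 2, 4, 396]

[378, 40, 6, 2, 4, 396]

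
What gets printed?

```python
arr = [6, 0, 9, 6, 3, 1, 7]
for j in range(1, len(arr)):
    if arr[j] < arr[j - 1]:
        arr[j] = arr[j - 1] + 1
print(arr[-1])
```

j=1: 0<6, arr[1] = 6+1 = 7 → [6, 7, 9, 6, 3, 1, 7]
j=2: 9>=7, unchanged → [6, 7, 9, 6, 3, 1, 7]
j=3: 6<9, arr[3] = 9+1 = 10 → [6, 7, 9, 10, 3, 1, 7]
j=4: 3<10, arr[4] = 10+1 = 11 → [6, 7, 9, 10, 11, 1, 7]
j=5: 1<11, arr[5] = 11+1 = 12 → [6, 7, 9, 10, 11, 12, 7]
j=6: 7<12, arr[6] = 12+1 = 13 → [6, 7, 9, 10, 11, 12, 13]

13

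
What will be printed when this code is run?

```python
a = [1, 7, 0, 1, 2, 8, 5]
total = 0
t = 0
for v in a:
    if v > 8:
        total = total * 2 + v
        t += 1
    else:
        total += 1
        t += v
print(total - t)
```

v=1: not >8, total = 0+1 = 1; t=1
v=7: not >8, total = 1+1 = 2; t=8
v=0: not >8, total = 2+1 = 3; t=8
v=1: not >8, total = 3+1 = 4; t=9
v=2: not >8, total = 4+1 = 5; t=11
v=8: not >8, total = 5+1 = 6; t=19
v=5: not >8, total = 6+1 = 7; t=24
total-t = 7-24 = -17

-17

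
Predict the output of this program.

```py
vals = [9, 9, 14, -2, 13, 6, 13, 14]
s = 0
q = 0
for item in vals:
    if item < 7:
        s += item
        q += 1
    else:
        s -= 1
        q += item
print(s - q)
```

-76

item=9: not <7, s = 0-1 = -1; q=9
item=9: not <7, s = (-1)-1 = -2; q=18
item=14: not <7, s = (-2)-1 = -3; q=32
item=-2: <7, s = (-3)+(-2) = -5; q=33
item=13: not <7, s = (-5)-1 = -6; q=46
item=6: <7, s = (-6)+6 = 0; q=47
item=13: not <7, s = 0-1 = -1; q=60
item=14: not <7, s = (-1)-1 = -2; q=74
s-q = (-2)-74 = -76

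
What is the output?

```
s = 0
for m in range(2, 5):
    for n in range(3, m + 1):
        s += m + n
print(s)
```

21

m=3,n=3: s = 0+6 = 6
m=4,n=3: s = 6+7 = 13
m=4,n=4: s = 13+8 = 21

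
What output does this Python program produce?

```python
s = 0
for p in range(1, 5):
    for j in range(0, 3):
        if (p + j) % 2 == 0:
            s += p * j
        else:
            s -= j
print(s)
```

p=1,j=0: odd sum, s = 0-0 = 0
p=1,j=1: even sum, s = 0+1 = 1
p=1,j=2: odd sum, s = 1-2 = -1
p=2,j=0: even sum, s = (-1)+0 = -1
p=2,j=1: odd sum, s = (-1)-1 = -2
p=2,j=2: even sum, s = (-2)+4 = 2
p=3,j=0: odd sum, s = 2-0 = 2
p=3,j=1: even sum, s = 2+3 = 5
p=3,j=2: odd sum, s = 5-2 = 3
p=4,j=0: even sum, s = 3+0 = 3
p=4,j=1: odd sum, s = 3-1 = 2
p=4,j=2: even sum, s = 2+8 = 10

10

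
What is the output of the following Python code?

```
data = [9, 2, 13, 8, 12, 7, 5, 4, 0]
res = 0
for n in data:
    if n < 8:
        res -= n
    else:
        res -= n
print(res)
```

-60

n=9: not <8, res = 0-9 = -9
n=2: <8, res = (-9)-2 = -11
n=13: not <8, res = (-11)-13 = -24
n=8: not <8, res = (-24)-8 = -32
n=12: not <8, res = (-32)-12 = -44
n=7: <8, res = (-44)-7 = -51
n=5: <8, res = (-51)-5 = -56
n=4: <8, res = (-56)-4 = -60
n=0: <8, res = (-60)-0 = -60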